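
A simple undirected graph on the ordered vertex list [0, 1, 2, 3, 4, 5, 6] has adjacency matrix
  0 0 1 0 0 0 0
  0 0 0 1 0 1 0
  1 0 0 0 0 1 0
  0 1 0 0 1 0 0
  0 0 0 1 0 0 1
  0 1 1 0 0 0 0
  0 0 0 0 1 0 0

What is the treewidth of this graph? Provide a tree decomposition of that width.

Treewidth 1.
Bags: B1 = {4, 6}  B2 = {3, 4}  B3 = {1, 3}  B4 = {1, 5}  B5 = {2, 5}  B6 = {0, 2}
Tree: B1–B2, B2–B3, B3–B4, B4–B5, B5–B6

Every bag has size at most 2, so the width is 2 − 1 = 1 and tw(G) ≤ 1. Since G has at least one edge (e.g. 6–4), it is not an edgeless graph, so tw(G) ≥ 1. The upper and lower bounds meet at 1, so that is the treewidth.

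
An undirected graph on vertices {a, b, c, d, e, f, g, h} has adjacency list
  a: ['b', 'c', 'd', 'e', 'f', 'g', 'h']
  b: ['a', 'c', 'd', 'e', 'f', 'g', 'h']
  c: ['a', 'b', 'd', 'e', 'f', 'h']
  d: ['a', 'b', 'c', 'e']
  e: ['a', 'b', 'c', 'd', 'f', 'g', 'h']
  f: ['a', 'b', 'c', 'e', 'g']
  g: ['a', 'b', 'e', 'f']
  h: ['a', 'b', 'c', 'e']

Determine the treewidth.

A width-4 tree decomposition is:
Bags: B1 = {a, b, c, e, f}  B2 = {a, b, c, e, h}  B3 = {a, b, e, f, g}  B4 = {a, b, c, d, e}
Tree: B1–B2, B1–B3, B1–B4
Every bag has size at most 5, so the width is 5 − 1 = 4 and tw(G) ≤ 4. For the lower bound, the 5 vertices {a, b, e, f, g} are pairwise adjacent, and any tree decomposition puts a clique entirely inside one bag — forcing width ≥ 4. The upper and lower bounds meet at 4, so that is the treewidth.

4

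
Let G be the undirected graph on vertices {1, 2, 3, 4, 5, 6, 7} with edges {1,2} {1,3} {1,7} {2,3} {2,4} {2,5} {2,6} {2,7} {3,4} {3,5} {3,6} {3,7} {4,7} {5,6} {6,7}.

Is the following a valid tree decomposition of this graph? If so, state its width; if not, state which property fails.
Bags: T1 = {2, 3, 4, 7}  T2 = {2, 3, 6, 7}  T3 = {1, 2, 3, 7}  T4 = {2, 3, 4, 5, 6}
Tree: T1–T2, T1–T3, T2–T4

No — bags containing vertex 4 are not connected in the tree.

A tree decomposition must satisfy three properties: every vertex lies in some bag; for every edge, both endpoints lie together in some bag; and for every vertex, the bags containing it form a connected subtree. Here bags containing vertex 4 are not connected in the tree, so the decomposition is invalid.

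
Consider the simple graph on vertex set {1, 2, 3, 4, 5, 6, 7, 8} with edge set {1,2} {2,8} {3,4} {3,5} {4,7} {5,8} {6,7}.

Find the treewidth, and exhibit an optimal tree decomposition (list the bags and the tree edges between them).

The largest bag has 2 vertices, giving width 1; this decomposition certifies tw(G) ≤ 1. Any graph with an edge has treewidth ≥ 1, and G has the edge 1–2. The upper and lower bounds meet at 1, so that is the treewidth.

Treewidth 1.
Bags: B1 = {1, 2}  B2 = {2, 8}  B3 = {5, 8}  B4 = {3, 5}  B5 = {3, 4}  B6 = {4, 7}  B7 = {6, 7}
Tree: B1–B2, B2–B3, B3–B4, B4–B5, B5–B6, B6–B7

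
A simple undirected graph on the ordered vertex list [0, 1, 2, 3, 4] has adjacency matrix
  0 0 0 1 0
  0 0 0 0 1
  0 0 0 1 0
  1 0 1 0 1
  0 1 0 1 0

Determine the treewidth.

1

A width-1 tree decomposition is:
Bags: B1 = {3, 4}  B2 = {1, 4}  B3 = {0, 3}  B4 = {2, 3}
Tree: B1–B2, B1–B3, B1–B4
The largest bag has 2 vertices, giving width 1; this decomposition certifies tw(G) ≤ 1. Any graph with an edge has treewidth ≥ 1, and G has the edge 4–3. Combining the bounds, tw(G) = 1.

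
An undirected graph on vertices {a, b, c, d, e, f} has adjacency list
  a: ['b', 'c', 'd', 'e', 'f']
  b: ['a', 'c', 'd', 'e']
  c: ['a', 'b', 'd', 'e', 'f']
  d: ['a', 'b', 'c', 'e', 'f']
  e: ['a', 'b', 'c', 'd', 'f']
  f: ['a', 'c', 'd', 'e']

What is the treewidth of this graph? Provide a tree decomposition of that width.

Each bag holds 5 vertices, so the decomposition has width 4, which upper-bounds the treewidth. On the other hand G contains the 5-clique {a, c, d, e, f}. A clique must lie in a single bag of any decomposition, so no decomposition can have width below 4. Hence tw(G) = 4 exactly.

Treewidth 4.
One optimal decomposition is:
Bags: B1 = {a, c, d, e, f}  B2 = {a, b, c, d, e}
Tree: B1–B2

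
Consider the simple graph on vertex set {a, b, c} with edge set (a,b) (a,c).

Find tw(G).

A width-1 tree decomposition is:
Bags: B1 = {a, c}  B2 = {a, b}
Tree: B1–B2
The largest bag has 2 vertices, giving width 1; this decomposition certifies tw(G) ≤ 1. G has an edge, so its treewidth is at least 1. Hence tw(G) = 1 exactly.

1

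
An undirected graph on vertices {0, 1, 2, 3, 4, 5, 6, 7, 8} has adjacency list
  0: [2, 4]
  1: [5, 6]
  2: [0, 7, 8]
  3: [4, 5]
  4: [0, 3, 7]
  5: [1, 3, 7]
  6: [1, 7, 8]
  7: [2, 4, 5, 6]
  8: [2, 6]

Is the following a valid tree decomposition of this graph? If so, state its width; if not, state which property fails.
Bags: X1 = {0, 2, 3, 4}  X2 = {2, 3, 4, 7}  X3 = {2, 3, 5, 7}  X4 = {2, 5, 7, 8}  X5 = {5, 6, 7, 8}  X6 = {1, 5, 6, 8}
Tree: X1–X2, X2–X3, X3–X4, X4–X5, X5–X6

Yes; width 3.

Vertex coverage: the bags together contain {0, 1, 2, 3, 4, 5, 6, 7, 8}, the full vertex set. Edge coverage: each edge of G has both endpoints in at least one bag. Running intersection: for every vertex, the bags containing it form a connected subtree. All three properties hold, so this is a valid tree decomposition of width max|bag| − 1 = 3, and hence tw(G) ≤ 3.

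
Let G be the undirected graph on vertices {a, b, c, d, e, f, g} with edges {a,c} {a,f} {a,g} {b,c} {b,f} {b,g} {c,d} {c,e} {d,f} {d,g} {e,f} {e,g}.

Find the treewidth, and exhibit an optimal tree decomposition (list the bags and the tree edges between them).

The largest bag has 4 vertices, giving width 3; this decomposition certifies tw(G) ≤ 3. For the lower bound: the 4 vertex sets {a,f}, {b,c}, {g}, {e} are disjoint, each induces a connected subgraph, and every pair is joined by at least one edge of G. Contracting each set to a single vertex therefore yields K_{4} as a minor, and since treewidth is minor-monotone, tw(G) ≥ tw(K_{4}) = 3. Hence tw(G) = 3 exactly.

Treewidth 3.
One such decomposition:
Bags: B1 = {a, c, f, g}  B2 = {b, c, f, g}  B3 = {c, e, f, g}  B4 = {c, d, f, g}
Tree: B1–B2, B2–B3, B3–B4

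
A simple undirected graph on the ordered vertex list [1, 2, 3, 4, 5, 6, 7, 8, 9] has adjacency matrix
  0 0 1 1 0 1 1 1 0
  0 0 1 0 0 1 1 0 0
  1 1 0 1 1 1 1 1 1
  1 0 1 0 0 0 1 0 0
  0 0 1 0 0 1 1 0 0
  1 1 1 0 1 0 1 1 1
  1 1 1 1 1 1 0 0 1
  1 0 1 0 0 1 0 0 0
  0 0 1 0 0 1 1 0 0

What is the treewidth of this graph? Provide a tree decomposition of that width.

Treewidth 3.
One optimal decomposition is:
Bags: B1 = {1, 3, 6, 8}  B2 = {1, 3, 6, 7}  B3 = {3, 6, 7, 9}  B4 = {1, 3, 4, 7}  B5 = {3, 5, 6, 7}  B6 = {2, 3, 6, 7}
Tree: B1–B2, B2–B3, B2–B4, B3–B5, B5–B6

Every bag has size at most 4, so the width is 4 − 1 = 3 and tw(G) ≤ 3. For the lower bound, the 4 vertices {1, 3, 4, 7} are pairwise adjacent, and any tree decomposition puts a clique entirely inside one bag — forcing width ≥ 3. The upper and lower bounds meet at 3, so that is the treewidth.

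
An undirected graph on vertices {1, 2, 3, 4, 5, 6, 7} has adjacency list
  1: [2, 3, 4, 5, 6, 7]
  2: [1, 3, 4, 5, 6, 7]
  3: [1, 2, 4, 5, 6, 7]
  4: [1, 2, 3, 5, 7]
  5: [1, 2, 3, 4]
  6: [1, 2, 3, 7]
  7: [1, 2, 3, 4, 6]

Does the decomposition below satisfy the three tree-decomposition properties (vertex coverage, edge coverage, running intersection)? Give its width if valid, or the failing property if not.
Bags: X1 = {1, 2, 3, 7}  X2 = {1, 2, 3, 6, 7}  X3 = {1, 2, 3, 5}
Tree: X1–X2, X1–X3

A tree decomposition must satisfy three properties: every vertex lies in some bag; for every edge, both endpoints lie together in some bag; and for every vertex, the bags containing it form a connected subtree. Here vertex 4 appears in no bag, so the decomposition is invalid.

No — vertex 4 appears in no bag.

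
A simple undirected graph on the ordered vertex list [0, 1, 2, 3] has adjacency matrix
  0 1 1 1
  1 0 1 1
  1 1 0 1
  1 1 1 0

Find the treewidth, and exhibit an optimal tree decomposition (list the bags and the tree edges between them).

A single bag containing all 4 vertices is trivially a valid decomposition of width 3. For the lower bound, the 4 vertices {0, 1, 2, 3} are pairwise adjacent, and any tree decomposition puts a clique entirely inside one bag — forcing width ≥ 3. Therefore the treewidth is 3.

Treewidth 3.
One optimal decomposition is:
Bags: B1 = {0, 1, 2, 3}
Tree: (single bag)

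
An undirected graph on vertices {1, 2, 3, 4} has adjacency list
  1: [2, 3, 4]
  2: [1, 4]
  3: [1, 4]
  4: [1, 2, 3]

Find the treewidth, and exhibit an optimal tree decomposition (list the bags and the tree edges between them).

Every bag has size at most 3, so the width is 3 − 1 = 2 and tw(G) ≤ 2. For the lower bound, the 3 vertices {1, 2, 4} are pairwise adjacent, and any tree decomposition puts a clique entirely inside one bag — forcing width ≥ 2. The upper and lower bounds meet at 2, so that is the treewidth.

Treewidth 2.
One such decomposition:
Bags: B1 = {1, 2, 4}  B2 = {1, 3, 4}
Tree: B1–B2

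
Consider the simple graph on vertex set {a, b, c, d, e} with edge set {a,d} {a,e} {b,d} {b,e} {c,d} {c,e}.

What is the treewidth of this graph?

A width-2 tree decomposition is:
Bags: B1 = {b, d, e}  B2 = {a, d, e}  B3 = {c, d, e}
Tree: B1–B2, B2–B3
The largest bag has 3 vertices, giving width 2; this decomposition certifies tw(G) ≤ 2. Since e–b–d–a–e is a cycle in G, G is not acyclic. Forests are exactly the graphs of treewidth ≤ 1, so tw(G) ≥ 2. Therefore the treewidth is 2.

2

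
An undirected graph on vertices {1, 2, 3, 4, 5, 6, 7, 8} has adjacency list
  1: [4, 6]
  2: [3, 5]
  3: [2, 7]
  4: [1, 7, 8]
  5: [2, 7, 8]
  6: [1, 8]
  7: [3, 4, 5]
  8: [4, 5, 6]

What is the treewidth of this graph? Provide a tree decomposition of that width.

Each bag holds 3 vertices, so the decomposition has width 2, which upper-bounds the treewidth. The edges 6–1–4–8–6 form a cycle, so G is not a tree and its treewidth is at least 2. Hence tw(G) = 2 exactly.

Treewidth 2.
One such decomposition:
Bags: B1 = {1, 6, 8}  B2 = {1, 4, 8}  B3 = {4, 5, 8}  B4 = {4, 5, 7}  B5 = {2, 5, 7}  B6 = {2, 3, 7}
Tree: B1–B2, B2–B3, B3–B4, B4–B5, B5–B6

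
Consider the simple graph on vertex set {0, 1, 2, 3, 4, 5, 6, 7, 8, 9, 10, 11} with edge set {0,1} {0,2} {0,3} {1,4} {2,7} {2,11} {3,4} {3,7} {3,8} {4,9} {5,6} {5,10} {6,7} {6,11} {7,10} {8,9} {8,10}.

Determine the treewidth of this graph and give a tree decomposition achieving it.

Each bag holds 4 vertices, so the decomposition has width 3, which upper-bounds the treewidth. For the lower bound: the 4 vertex sets {1,4,9}, {0}, {3}, {2,7,8,10} are disjoint, each induces a connected subgraph, and every pair is joined by at least one edge of G. Contracting each set to a single vertex therefore yields K_{4} as a minor, and since treewidth is minor-monotone, tw(G) ≥ tw(K_{4}) = 3. Therefore the treewidth is 3.

Treewidth 3.
One optimal decomposition is:
Bags: B1 = {0, 1, 4, 9}  B2 = {0, 3, 4, 9}  B3 = {0, 3, 8, 9}  B4 = {0, 2, 3, 8}  B5 = {2, 3, 7, 8}  B6 = {2, 7, 8, 10}  B7 = {2, 7, 10, 11}  B8 = {6, 7, 10, 11}  B9 = {5, 6, 10, 11}
Tree: B1–B2, B2–B3, B3–B4, B4–B5, B5–B6, B6–B7, B7–B8, B8–B9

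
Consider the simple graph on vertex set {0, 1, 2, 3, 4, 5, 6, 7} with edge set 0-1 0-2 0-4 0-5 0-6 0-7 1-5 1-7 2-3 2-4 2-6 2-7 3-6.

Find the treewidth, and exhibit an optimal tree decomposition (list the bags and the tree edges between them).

Each bag holds 3 vertices, so the decomposition has width 2, which upper-bounds the treewidth. Conversely, {0, 1, 5} is a clique of size 3, and the vertices of any clique must share a bag in every tree decomposition; so some bag has ≥ 3 vertices and tw(G) ≥ 2. Hence tw(G) = 2 exactly.

Treewidth 2.
Bags: B1 = {0, 2, 4}  B2 = {0, 2, 6}  B3 = {0, 2, 7}  B4 = {0, 1, 7}  B5 = {0, 1, 5}  B6 = {2, 3, 6}
Tree: B1–B2, B2–B3, B3–B4, B4–B5, B2–B6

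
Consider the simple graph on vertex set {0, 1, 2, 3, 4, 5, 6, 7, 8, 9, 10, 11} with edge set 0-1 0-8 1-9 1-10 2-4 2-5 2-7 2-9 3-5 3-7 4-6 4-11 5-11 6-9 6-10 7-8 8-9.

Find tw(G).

3

A width-3 tree decomposition is:
Bags: B1 = {0, 1, 8, 10}  B2 = {1, 8, 9, 10}  B3 = {6, 8, 9, 10}  B4 = {6, 7, 8, 9}  B5 = {2, 6, 7, 9}  B6 = {2, 4, 6, 7}  B7 = {2, 3, 4, 7}  B8 = {2, 3, 4, 5}  B9 = {3, 4, 5, 11}
Tree: B1–B2, B2–B3, B3–B4, B4–B5, B5–B6, B6–B7, B7–B8, B8–B9
Each bag holds 4 vertices, so the decomposition has width 3, which upper-bounds the treewidth. For the lower bound: the 4 vertex sets {0,1,10}, {8}, {9}, {2,4,6,7} are disjoint, each induces a connected subgraph, and every pair is joined by at least one edge of G. Contracting each set to a single vertex therefore yields K_{4} as a minor, and since treewidth is minor-monotone, tw(G) ≥ tw(K_{4}) = 3. Therefore the treewidth is 3.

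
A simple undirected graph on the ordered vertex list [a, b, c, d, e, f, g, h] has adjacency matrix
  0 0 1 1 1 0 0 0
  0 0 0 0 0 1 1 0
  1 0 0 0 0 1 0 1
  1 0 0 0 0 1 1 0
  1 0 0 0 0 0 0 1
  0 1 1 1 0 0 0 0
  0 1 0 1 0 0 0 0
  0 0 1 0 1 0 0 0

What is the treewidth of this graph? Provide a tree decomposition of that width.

Each bag holds 3 vertices, so the decomposition has width 2, which upper-bounds the treewidth. The edges e–h–c–a–e form a cycle, so G is not a tree and its treewidth is at least 2. Hence tw(G) = 2 exactly.

Treewidth 2.
One such decomposition:
Bags: B1 = {a, e, h}  B2 = {a, c, h}  B3 = {a, c, d}  B4 = {c, d, f}  B5 = {d, f, g}  B6 = {b, f, g}
Tree: B1–B2, B2–B3, B3–B4, B4–B5, B5–B6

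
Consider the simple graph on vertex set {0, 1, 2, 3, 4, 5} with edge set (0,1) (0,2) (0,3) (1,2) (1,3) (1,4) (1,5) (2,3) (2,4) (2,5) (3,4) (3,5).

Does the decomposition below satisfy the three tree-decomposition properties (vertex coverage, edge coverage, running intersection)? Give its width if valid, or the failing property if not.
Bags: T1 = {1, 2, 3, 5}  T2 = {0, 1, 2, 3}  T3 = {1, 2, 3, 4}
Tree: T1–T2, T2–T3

Vertex coverage: the bags together contain {0, 1, 2, 3, 4, 5}, the full vertex set. Edge coverage: each edge of G has both endpoints in at least one bag. Running intersection: for every vertex, the bags containing it form a connected subtree. All three properties hold, so this is a valid tree decomposition of width max|bag| − 1 = 3, and hence tw(G) ≤ 3.

Yes; width 3.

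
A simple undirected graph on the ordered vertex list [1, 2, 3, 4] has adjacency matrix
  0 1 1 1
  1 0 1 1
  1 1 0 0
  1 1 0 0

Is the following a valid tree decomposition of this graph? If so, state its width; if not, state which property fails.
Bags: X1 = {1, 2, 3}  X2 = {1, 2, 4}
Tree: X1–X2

Checking the three conditions: (i) the bags cover all of {1, 2, 3, 4}; (ii) for each edge, some bag contains both endpoints; (iii) the bags containing any fixed vertex form a subtree. All hold, so the decomposition is valid with width 3 − 1 = 2.

Yes; width 2.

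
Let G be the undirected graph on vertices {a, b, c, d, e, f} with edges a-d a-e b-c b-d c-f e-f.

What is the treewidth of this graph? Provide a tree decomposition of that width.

Treewidth 2.
One such decomposition:
Bags: B1 = {a, b, d}  B2 = {a, b, c}  B3 = {a, c, f}  B4 = {a, e, f}
Tree: B1–B2, B2–B3, B3–B4

Every bag has size at most 3, so the width is 3 − 1 = 2 and tw(G) ≤ 2. The edges a–d–b–c–f–e–a form a cycle, so G is not a tree and its treewidth is at least 2. Combining the bounds, tw(G) = 2.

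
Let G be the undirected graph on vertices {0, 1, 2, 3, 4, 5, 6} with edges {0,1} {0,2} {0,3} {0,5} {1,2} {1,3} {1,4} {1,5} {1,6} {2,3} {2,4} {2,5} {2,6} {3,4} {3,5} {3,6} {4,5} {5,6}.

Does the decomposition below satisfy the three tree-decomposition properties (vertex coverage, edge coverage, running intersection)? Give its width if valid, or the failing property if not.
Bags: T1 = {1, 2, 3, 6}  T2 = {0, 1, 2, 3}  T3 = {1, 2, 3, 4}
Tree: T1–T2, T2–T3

No — vertex 5 appears in no bag.

A tree decomposition must satisfy three properties: every vertex lies in some bag; for every edge, both endpoints lie together in some bag; and for every vertex, the bags containing it form a connected subtree. Here vertex 5 appears in no bag, so the decomposition is invalid.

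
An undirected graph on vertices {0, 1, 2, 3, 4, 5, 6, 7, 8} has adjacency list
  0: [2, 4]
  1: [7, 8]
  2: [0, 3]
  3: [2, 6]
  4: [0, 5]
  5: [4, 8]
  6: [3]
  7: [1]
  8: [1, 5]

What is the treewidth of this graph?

A width-1 tree decomposition is:
Bags: B1 = {1, 7}  B2 = {1, 8}  B3 = {5, 8}  B4 = {4, 5}  B5 = {0, 4}  B6 = {0, 2}  B7 = {2, 3}  B8 = {3, 6}
Tree: B1–B2, B2–B3, B3–B4, B4–B5, B5–B6, B6–B7, B7–B8
Each bag holds 2 vertices, so the decomposition has width 1, which upper-bounds the treewidth. G has an edge, so its treewidth is at least 1. Therefore the treewidth is 1.

1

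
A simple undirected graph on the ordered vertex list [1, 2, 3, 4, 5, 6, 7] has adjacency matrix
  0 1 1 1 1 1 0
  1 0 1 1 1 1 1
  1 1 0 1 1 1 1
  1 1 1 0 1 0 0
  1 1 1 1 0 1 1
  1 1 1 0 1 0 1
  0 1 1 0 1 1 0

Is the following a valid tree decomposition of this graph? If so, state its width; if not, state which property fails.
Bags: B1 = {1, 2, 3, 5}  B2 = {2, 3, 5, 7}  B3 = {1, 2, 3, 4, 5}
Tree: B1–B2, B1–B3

A tree decomposition must satisfy three properties: every vertex lies in some bag; for every edge, both endpoints lie together in some bag; and for every vertex, the bags containing it form a connected subtree. Here vertex 6 appears in no bag, so the decomposition is invalid.

No — vertex 6 appears in no bag.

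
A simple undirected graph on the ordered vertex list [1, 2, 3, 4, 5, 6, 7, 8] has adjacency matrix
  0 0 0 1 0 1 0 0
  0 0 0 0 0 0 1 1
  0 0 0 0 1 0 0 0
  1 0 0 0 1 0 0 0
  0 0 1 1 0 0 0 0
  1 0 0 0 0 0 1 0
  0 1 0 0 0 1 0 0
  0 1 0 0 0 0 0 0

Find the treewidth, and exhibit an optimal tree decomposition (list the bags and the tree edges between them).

Treewidth 1.
One such decomposition:
Bags: B1 = {3, 5}  B2 = {4, 5}  B3 = {1, 4}  B4 = {1, 6}  B5 = {6, 7}  B6 = {2, 7}  B7 = {2, 8}
Tree: B1–B2, B2–B3, B3–B4, B4–B5, B5–B6, B6–B7

The largest bag has 2 vertices, giving width 1; this decomposition certifies tw(G) ≤ 1. Since G has at least one edge (e.g. 3–5), it is not an edgeless graph, so tw(G) ≥ 1. Therefore the treewidth is 1.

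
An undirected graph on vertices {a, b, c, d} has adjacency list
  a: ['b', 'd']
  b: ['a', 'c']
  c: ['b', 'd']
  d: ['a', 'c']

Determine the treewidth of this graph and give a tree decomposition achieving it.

Every bag has size at most 3, so the width is 3 − 1 = 2 and tw(G) ≤ 2. The edges a–b–c–d–a form a cycle, so G is not a tree and its treewidth is at least 2. Therefore the treewidth is 2.

Treewidth 2.
Bags: B1 = {a, b, c}  B2 = {a, c, d}
Tree: B1–B2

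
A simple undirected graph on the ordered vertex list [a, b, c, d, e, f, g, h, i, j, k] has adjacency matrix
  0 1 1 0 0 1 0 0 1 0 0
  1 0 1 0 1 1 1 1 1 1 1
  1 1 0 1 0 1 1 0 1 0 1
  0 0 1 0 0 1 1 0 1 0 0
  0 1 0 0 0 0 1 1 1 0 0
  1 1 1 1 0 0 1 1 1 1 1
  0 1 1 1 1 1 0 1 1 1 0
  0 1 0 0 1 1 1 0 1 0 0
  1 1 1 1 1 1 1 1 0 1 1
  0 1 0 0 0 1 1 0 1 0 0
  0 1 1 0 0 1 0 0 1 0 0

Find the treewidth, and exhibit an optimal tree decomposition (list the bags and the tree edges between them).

Treewidth 4.
One such decomposition:
Bags: B1 = {b, c, f, g, i}  B2 = {c, d, f, g, i}  B3 = {b, c, f, i, k}  B4 = {b, f, g, i, j}  B5 = {a, b, c, f, i}  B6 = {b, f, g, h, i}  B7 = {b, e, g, h, i}
Tree: B1–B2, B1–B3, B1–B4, B3–B5, B1–B6, B6–B7

The largest bag has 5 vertices, giving width 4; this decomposition certifies tw(G) ≤ 4. Conversely, {b, e, g, h, i} is a clique of size 5, and the vertices of any clique must share a bag in every tree decomposition; so some bag has ≥ 5 vertices and tw(G) ≥ 4. The upper and lower bounds meet at 4, so that is the treewidth.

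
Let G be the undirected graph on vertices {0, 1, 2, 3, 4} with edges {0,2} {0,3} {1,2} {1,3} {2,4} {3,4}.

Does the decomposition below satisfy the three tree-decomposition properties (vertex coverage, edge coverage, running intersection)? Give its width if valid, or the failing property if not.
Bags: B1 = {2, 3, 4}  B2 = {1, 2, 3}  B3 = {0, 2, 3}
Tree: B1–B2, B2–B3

Yes; width 2.

Checking the three conditions: (i) the bags cover all of {0, 1, 2, 3, 4}; (ii) for each edge, some bag contains both endpoints; (iii) the bags containing any fixed vertex form a subtree. All hold, so the decomposition is valid with width 3 − 1 = 2.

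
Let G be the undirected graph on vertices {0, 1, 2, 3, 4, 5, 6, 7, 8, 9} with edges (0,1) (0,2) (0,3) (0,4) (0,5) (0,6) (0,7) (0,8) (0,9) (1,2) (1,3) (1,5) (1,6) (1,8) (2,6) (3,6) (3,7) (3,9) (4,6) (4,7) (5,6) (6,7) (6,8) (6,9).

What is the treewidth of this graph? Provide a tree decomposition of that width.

The largest bag has 4 vertices, giving width 3; this decomposition certifies tw(G) ≤ 3. On the other hand G contains the 4-clique {0, 1, 6, 8}. A clique must lie in a single bag of any decomposition, so no decomposition can have width below 3. Therefore the treewidth is 3.

Treewidth 3.
Bags: B1 = {0, 3, 6, 7}  B2 = {0, 1, 3, 6}  B3 = {0, 3, 6, 9}  B4 = {0, 1, 2, 6}  B5 = {0, 4, 6, 7}  B6 = {0, 1, 6, 8}  B7 = {0, 1, 5, 6}
Tree: B1–B2, B1–B3, B2–B4, B1–B5, B4–B6, B4–B7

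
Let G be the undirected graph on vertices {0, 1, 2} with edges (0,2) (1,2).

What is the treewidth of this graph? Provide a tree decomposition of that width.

Treewidth 1.
One optimal decomposition is:
Bags: B1 = {0, 2}  B2 = {1, 2}
Tree: B1–B2

The largest bag has 2 vertices, giving width 1; this decomposition certifies tw(G) ≤ 1. G has an edge, so its treewidth is at least 1. Combining the bounds, tw(G) = 1.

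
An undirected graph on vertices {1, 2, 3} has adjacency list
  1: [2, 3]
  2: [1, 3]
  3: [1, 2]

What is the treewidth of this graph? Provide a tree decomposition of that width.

Treewidth 2.
One optimal decomposition is:
Bags: B1 = {1, 2, 3}
Tree: (single bag)

A single bag containing all 3 vertices is trivially a valid decomposition of width 2. Conversely, {1, 2, 3} is a clique of size 3, and the vertices of any clique must share a bag in every tree decomposition; so some bag has ≥ 3 vertices and tw(G) ≥ 2. Therefore the treewidth is 2.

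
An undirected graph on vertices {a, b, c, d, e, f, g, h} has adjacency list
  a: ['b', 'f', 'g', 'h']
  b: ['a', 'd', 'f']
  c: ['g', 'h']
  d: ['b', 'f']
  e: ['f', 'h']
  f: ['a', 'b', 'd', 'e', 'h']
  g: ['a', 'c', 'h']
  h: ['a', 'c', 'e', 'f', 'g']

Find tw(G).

2

A width-2 tree decomposition is:
Bags: B1 = {a, b, f}  B2 = {a, f, h}  B3 = {a, g, h}  B4 = {b, d, f}  B5 = {e, f, h}  B6 = {c, g, h}
Tree: B1–B2, B2–B3, B1–B4, B2–B5, B3–B6
The largest bag has 3 vertices, giving width 2; this decomposition certifies tw(G) ≤ 2. On the other hand G contains the 3-clique {c, g, h}. A clique must lie in a single bag of any decomposition, so no decomposition can have width below 2. Therefore the treewidth is 2.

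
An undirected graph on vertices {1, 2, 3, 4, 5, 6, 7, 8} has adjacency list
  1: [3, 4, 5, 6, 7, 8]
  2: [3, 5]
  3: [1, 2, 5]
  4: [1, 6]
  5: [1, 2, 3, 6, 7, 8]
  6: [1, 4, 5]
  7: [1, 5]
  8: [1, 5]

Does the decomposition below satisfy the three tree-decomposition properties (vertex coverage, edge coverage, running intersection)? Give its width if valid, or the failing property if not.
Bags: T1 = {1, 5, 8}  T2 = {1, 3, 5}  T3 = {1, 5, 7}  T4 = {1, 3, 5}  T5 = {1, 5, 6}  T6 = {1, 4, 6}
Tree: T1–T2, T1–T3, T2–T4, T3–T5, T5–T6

A tree decomposition must satisfy three properties: every vertex lies in some bag; for every edge, both endpoints lie together in some bag; and for every vertex, the bags containing it form a connected subtree. Here vertex 2 appears in no bag, so the decomposition is invalid.

No — vertex 2 appears in no bag.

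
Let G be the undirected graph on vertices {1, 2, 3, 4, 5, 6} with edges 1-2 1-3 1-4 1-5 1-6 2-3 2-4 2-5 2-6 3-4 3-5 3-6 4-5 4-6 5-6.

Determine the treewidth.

5

A width-5 tree decomposition is:
Bags: B1 = {1, 2, 3, 4, 5, 6}
Tree: (single bag)
A single bag containing all 6 vertices is trivially a valid decomposition of width 5. For the lower bound, the 6 vertices {1, 2, 3, 4, 5, 6} are pairwise adjacent, and any tree decomposition puts a clique entirely inside one bag — forcing width ≥ 5. Therefore the treewidth is 5.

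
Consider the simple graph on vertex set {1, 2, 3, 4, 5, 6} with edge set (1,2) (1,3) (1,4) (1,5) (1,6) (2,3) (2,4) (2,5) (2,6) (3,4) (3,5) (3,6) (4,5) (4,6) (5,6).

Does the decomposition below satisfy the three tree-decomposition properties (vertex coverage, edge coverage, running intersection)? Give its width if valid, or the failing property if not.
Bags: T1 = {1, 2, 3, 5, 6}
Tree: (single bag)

A tree decomposition must satisfy three properties: every vertex lies in some bag; for every edge, both endpoints lie together in some bag; and for every vertex, the bags containing it form a connected subtree. Here vertex 4 appears in no bag, so the decomposition is invalid.

No — vertex 4 appears in no bag.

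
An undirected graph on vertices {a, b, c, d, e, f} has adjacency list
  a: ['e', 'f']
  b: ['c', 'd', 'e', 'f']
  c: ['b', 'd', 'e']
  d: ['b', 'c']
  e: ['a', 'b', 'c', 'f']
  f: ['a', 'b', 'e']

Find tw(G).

2

A width-2 tree decomposition is:
Bags: B1 = {b, c, e}  B2 = {b, c, d}  B3 = {b, e, f}  B4 = {a, e, f}
Tree: B1–B2, B1–B3, B3–B4
Each bag holds 3 vertices, so the decomposition has width 2, which upper-bounds the treewidth. On the other hand G contains the 3-clique {b, c, d}. A clique must lie in a single bag of any decomposition, so no decomposition can have width below 2. Hence tw(G) = 2 exactly.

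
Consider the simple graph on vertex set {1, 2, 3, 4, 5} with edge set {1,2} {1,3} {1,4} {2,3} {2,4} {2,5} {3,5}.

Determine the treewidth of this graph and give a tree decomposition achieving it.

Treewidth 2.
Bags: B1 = {1, 2, 3}  B2 = {1, 2, 4}  B3 = {2, 3, 5}
Tree: B1–B2, B1–B3

Every bag has size at most 3, so the width is 3 − 1 = 2 and tw(G) ≤ 2. For the lower bound, the 3 vertices {1, 2, 3} are pairwise adjacent, and any tree decomposition puts a clique entirely inside one bag — forcing width ≥ 2. Combining the bounds, tw(G) = 2.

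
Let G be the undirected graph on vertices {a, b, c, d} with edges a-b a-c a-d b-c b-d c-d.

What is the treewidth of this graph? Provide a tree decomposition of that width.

Treewidth 3.
One such decomposition:
Bags: B1 = {a, b, c, d}
Tree: (single bag)

With just one bag of size 4, the width is 4 − 1 = 3, so tw(G) ≤ 3. Conversely, {a, b, c, d} is a clique of size 4, and the vertices of any clique must share a bag in every tree decomposition; so some bag has ≥ 4 vertices and tw(G) ≥ 3. The upper and lower bounds meet at 3, so that is the treewidth.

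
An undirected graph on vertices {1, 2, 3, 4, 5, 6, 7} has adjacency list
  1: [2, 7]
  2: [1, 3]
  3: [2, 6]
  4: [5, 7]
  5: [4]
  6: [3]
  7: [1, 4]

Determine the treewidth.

1

A width-1 tree decomposition is:
Bags: B1 = {3, 6}  B2 = {2, 3}  B3 = {1, 2}  B4 = {1, 7}  B5 = {4, 7}  B6 = {4, 5}
Tree: B1–B2, B2–B3, B3–B4, B4–B5, B5–B6
Every bag has size at most 2, so the width is 2 − 1 = 1 and tw(G) ≤ 1. Since G has at least one edge (e.g. 6–3), it is not an edgeless graph, so tw(G) ≥ 1. Hence tw(G) = 1 exactly.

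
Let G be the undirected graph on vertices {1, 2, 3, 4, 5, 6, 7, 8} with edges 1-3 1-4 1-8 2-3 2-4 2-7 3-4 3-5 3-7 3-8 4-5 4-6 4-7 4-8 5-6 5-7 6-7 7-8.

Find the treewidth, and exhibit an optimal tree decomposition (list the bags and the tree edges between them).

Treewidth 3.
One such decomposition:
Bags: B1 = {3, 4, 5, 7}  B2 = {2, 3, 4, 7}  B3 = {4, 5, 6, 7}  B4 = {3, 4, 7, 8}  B5 = {1, 3, 4, 8}
Tree: B1–B2, B1–B3, B1–B4, B4–B5

Each bag holds 4 vertices, so the decomposition has width 3, which upper-bounds the treewidth. Conversely, {1, 3, 4, 8} is a clique of size 4, and the vertices of any clique must share a bag in every tree decomposition; so some bag has ≥ 4 vertices and tw(G) ≥ 3. The upper and lower bounds meet at 3, so that is the treewidth.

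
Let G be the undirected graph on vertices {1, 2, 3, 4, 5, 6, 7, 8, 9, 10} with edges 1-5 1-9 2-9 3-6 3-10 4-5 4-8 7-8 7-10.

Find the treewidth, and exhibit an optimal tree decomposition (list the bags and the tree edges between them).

Treewidth 1.
One optimal decomposition is:
Bags: B1 = {2, 9}  B2 = {1, 9}  B3 = {1, 5}  B4 = {4, 5}  B5 = {4, 8}  B6 = {7, 8}  B7 = {7, 10}  B8 = {3, 10}  B9 = {3, 6}
Tree: B1–B2, B2–B3, B3–B4, B4–B5, B5–B6, B6–B7, B7–B8, B8–B9

Each bag holds 2 vertices, so the decomposition has width 1, which upper-bounds the treewidth. Any graph with an edge has treewidth ≥ 1, and G has the edge 2–9. The upper and lower bounds meet at 1, so that is the treewidth.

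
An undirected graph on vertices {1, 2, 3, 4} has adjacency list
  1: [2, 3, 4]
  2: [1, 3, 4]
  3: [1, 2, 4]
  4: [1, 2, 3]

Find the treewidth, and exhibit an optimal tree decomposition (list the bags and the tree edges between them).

With just one bag of size 4, the width is 4 − 1 = 3, so tw(G) ≤ 3. For the lower bound, the 4 vertices {1, 2, 3, 4} are pairwise adjacent, and any tree decomposition puts a clique entirely inside one bag — forcing width ≥ 3. Hence tw(G) = 3 exactly.

Treewidth 3.
Bags: B1 = {1, 2, 3, 4}
Tree: (single bag)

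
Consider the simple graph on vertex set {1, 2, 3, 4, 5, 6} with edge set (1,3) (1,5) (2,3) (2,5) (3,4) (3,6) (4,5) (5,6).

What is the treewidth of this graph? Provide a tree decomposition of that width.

Treewidth 2.
Bags: B1 = {1, 3, 5}  B2 = {3, 5, 6}  B3 = {3, 4, 5}  B4 = {2, 3, 5}
Tree: B1–B2, B2–B3, B3–B4

The largest bag has 3 vertices, giving width 2; this decomposition certifies tw(G) ≤ 2. For the lower bound, G contains the cycle 5–1–3–6–5, so G is not a forest; only forests have treewidth ≤ 1, hence tw(G) ≥ 2. Therefore the treewidth is 2.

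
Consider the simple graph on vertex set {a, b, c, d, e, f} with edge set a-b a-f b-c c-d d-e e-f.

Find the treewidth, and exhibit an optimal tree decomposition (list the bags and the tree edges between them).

Every bag has size at most 3, so the width is 3 − 1 = 2 and tw(G) ≤ 2. The edges c–b–a–f–e–d–c form a cycle, so G is not a tree and its treewidth is at least 2. The upper and lower bounds meet at 2, so that is the treewidth.

Treewidth 2.
One such decomposition:
Bags: B1 = {a, b, c}  B2 = {a, c, f}  B3 = {c, e, f}  B4 = {c, d, e}
Tree: B1–B2, B2–B3, B3–B4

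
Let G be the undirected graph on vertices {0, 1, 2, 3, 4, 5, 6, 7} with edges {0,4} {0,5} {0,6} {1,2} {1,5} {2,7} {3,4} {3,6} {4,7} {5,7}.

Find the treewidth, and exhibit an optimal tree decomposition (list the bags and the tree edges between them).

Treewidth 2.
One optimal decomposition is:
Bags: B1 = {0, 3, 6}  B2 = {0, 3, 4}  B3 = {0, 4, 5}  B4 = {4, 5, 7}  B5 = {1, 5, 7}  B6 = {1, 2, 7}
Tree: B1–B2, B2–B3, B3–B4, B4–B5, B5–B6

Every bag has size at most 3, so the width is 3 − 1 = 2 and tw(G) ≤ 2. Since 6–3–4–0–6 is a cycle in G, G is not acyclic. Forests are exactly the graphs of treewidth ≤ 1, so tw(G) ≥ 2. Hence tw(G) = 2 exactly.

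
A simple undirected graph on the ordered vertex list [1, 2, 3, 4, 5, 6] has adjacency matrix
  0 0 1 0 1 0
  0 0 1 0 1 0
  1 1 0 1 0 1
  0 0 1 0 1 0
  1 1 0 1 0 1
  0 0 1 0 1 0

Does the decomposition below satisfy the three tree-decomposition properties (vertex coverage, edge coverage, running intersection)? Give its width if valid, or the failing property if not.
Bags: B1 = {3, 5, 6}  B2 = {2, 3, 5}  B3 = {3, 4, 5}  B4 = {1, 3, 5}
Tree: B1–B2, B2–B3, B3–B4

Every vertex of G appears in some bag (union = {1, 2, 3, 4, 5, 6}); every edge is covered by a bag; and for each vertex v the set of bags containing v is connected in the bag tree. The decomposition is therefore valid. The largest bag has 3 vertices, so the width is 2.

Yes; width 2.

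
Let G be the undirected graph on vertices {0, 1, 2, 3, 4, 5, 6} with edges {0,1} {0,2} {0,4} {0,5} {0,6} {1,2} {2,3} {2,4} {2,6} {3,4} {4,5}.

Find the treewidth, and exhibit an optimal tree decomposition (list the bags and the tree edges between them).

The largest bag has 3 vertices, giving width 2; this decomposition certifies tw(G) ≤ 2. Conversely, {0, 1, 2} is a clique of size 3, and the vertices of any clique must share a bag in every tree decomposition; so some bag has ≥ 3 vertices and tw(G) ≥ 2. Hence tw(G) = 2 exactly.

Treewidth 2.
Bags: B1 = {0, 2, 4}  B2 = {0, 4, 5}  B3 = {2, 3, 4}  B4 = {0, 1, 2}  B5 = {0, 2, 6}
Tree: B1–B2, B1–B3, B1–B4, B4–B5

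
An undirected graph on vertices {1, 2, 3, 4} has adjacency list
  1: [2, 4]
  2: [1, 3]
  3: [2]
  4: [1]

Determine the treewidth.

1

A width-1 tree decomposition is:
Bags: B1 = {1, 2}  B2 = {1, 4}  B3 = {2, 3}
Tree: B1–B2, B1–B3
The largest bag has 2 vertices, giving width 1; this decomposition certifies tw(G) ≤ 1. G has an edge, so its treewidth is at least 1. Therefore the treewidth is 1.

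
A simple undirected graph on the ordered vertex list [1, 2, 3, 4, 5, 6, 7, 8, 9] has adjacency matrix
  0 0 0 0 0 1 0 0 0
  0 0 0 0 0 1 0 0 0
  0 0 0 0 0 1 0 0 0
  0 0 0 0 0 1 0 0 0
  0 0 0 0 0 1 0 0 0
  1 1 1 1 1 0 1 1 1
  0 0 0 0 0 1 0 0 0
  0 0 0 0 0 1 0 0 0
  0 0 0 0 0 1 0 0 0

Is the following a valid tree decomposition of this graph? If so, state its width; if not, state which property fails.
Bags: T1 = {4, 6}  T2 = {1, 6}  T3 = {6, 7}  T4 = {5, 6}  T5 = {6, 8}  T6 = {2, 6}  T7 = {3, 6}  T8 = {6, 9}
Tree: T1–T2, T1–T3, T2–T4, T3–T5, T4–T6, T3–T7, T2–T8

Every vertex of G appears in some bag (union = {1, 2, 3, 4, 5, 6, 7, 8, 9}); every edge is covered by a bag; and for each vertex v the set of bags containing v is connected in the bag tree. The decomposition is therefore valid. The largest bag has 2 vertices, so the width is 1.

Yes; width 1.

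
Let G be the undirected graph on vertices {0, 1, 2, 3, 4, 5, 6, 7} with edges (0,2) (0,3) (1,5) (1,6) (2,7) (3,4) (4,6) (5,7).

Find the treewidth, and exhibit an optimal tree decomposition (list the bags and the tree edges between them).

Every bag has size at most 3, so the width is 3 − 1 = 2 and tw(G) ≤ 2. The edges 5–7–2–0–3–4–6–1–5 form a cycle, so G is not a tree and its treewidth is at least 2. Therefore the treewidth is 2.

Treewidth 2.
One optimal decomposition is:
Bags: B1 = {2, 5, 7}  B2 = {0, 2, 5}  B3 = {0, 3, 5}  B4 = {3, 4, 5}  B5 = {4, 5, 6}  B6 = {1, 5, 6}
Tree: B1–B2, B2–B3, B3–B4, B4–B5, B5–B6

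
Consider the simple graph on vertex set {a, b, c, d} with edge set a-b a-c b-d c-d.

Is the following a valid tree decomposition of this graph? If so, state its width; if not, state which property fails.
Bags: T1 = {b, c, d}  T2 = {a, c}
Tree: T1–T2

A tree decomposition must satisfy three properties: every vertex lies in some bag; for every edge, both endpoints lie together in some bag; and for every vertex, the bags containing it form a connected subtree. Here edge (b,a) lies in no bag, so the decomposition is invalid.

No — edge (b,a) lies in no bag.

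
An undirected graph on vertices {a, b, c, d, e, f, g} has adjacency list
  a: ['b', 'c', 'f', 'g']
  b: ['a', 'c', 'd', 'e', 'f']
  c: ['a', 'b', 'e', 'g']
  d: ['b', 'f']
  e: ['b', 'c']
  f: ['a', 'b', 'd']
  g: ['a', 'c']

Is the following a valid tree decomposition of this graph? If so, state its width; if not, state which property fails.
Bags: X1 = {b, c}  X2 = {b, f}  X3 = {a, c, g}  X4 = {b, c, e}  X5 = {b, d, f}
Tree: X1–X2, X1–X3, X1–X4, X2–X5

A tree decomposition must satisfy three properties: every vertex lies in some bag; for every edge, both endpoints lie together in some bag; and for every vertex, the bags containing it form a connected subtree. Here edge (a,b) lies in no bag, so the decomposition is invalid.

No — edge (a,b) lies in no bag.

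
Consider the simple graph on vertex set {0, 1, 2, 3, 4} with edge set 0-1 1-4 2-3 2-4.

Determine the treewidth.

A width-1 tree decomposition is:
Bags: B1 = {0, 1}  B2 = {1, 4}  B3 = {2, 4}  B4 = {2, 3}
Tree: B1–B2, B2–B3, B3–B4
The largest bag has 2 vertices, giving width 1; this decomposition certifies tw(G) ≤ 1. G has an edge, so its treewidth is at least 1. The upper and lower bounds meet at 1, so that is the treewidth.

1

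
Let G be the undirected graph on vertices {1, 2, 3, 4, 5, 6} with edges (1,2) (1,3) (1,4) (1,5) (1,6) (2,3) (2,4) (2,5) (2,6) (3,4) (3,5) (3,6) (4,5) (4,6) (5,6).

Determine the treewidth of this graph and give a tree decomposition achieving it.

A single bag containing all 6 vertices is trivially a valid decomposition of width 5. For the lower bound, the 6 vertices {1, 2, 3, 4, 5, 6} are pairwise adjacent, and any tree decomposition puts a clique entirely inside one bag — forcing width ≥ 5. Combining the bounds, tw(G) = 5.

Treewidth 5.
One such decomposition:
Bags: B1 = {1, 2, 3, 4, 5, 6}
Tree: (single bag)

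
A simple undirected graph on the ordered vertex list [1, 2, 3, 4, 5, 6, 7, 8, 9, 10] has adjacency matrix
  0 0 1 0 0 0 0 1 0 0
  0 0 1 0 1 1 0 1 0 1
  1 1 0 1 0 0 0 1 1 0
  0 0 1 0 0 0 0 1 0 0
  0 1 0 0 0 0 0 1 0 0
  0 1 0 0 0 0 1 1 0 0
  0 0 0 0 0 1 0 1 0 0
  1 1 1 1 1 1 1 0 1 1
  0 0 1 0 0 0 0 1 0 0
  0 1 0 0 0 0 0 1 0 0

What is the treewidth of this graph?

2

A width-2 tree decomposition is:
Bags: B1 = {2, 3, 8}  B2 = {2, 8, 10}  B3 = {2, 5, 8}  B4 = {1, 3, 8}  B5 = {2, 6, 8}  B6 = {3, 4, 8}  B7 = {3, 8, 9}  B8 = {6, 7, 8}
Tree: B1–B2, B1–B3, B1–B4, B1–B5, B1–B6, B6–B7, B5–B8
The largest bag has 3 vertices, giving width 2; this decomposition certifies tw(G) ≤ 2. On the other hand G contains the 3-clique {1, 3, 8}. A clique must lie in a single bag of any decomposition, so no decomposition can have width below 2. Therefore the treewidth is 2.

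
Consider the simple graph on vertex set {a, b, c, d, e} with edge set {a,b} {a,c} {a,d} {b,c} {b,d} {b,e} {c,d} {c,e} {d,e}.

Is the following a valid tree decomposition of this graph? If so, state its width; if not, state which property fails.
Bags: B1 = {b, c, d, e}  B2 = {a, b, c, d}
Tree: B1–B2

Checking the three conditions: (i) the bags cover all of {a, b, c, d, e}; (ii) for each edge, some bag contains both endpoints; (iii) the bags containing any fixed vertex form a subtree. All hold, so the decomposition is valid with width 4 − 1 = 3.

Yes; width 3.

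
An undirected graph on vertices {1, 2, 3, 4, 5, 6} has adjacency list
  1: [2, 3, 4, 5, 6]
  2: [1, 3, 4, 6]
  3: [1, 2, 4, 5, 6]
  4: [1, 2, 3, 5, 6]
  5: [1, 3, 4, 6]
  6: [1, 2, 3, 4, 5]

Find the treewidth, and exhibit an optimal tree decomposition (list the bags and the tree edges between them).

The largest bag has 5 vertices, giving width 4; this decomposition certifies tw(G) ≤ 4. On the other hand G contains the 5-clique {1, 2, 3, 4, 6}. A clique must lie in a single bag of any decomposition, so no decomposition can have width below 4. Therefore the treewidth is 4.

Treewidth 4.
One optimal decomposition is:
Bags: B1 = {1, 2, 3, 4, 6}  B2 = {1, 3, 4, 5, 6}
Tree: B1–B2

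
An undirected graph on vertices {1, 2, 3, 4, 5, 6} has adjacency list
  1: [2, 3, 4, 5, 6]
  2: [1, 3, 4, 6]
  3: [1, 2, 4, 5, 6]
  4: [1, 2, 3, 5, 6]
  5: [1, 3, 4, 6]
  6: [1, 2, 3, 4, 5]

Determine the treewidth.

A width-4 tree decomposition is:
Bags: B1 = {1, 3, 4, 5, 6}  B2 = {1, 2, 3, 4, 6}
Tree: B1–B2
The largest bag has 5 vertices, giving width 4; this decomposition certifies tw(G) ≤ 4. For the lower bound, the 5 vertices {1, 2, 3, 4, 6} are pairwise adjacent, and any tree decomposition puts a clique entirely inside one bag — forcing width ≥ 4. The upper and lower bounds meet at 4, so that is the treewidth.

4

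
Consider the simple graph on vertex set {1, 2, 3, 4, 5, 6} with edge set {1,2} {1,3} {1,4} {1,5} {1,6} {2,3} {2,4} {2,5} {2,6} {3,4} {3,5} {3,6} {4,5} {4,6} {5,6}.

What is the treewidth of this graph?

A width-5 tree decomposition is:
Bags: B1 = {1, 2, 3, 4, 5, 6}
Tree: (single bag)
A single bag containing all 6 vertices is trivially a valid decomposition of width 5. On the other hand G contains the 6-clique {1, 2, 3, 4, 5, 6}. A clique must lie in a single bag of any decomposition, so no decomposition can have width below 5. The upper and lower bounds meet at 5, so that is the treewidth.

5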